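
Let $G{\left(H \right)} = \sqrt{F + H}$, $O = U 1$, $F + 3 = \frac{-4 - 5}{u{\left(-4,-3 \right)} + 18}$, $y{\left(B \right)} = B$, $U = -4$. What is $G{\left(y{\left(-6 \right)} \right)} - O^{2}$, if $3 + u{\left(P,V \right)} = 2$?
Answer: $-16 + \frac{9 i \sqrt{34}}{17} \approx -16.0 + 3.087 i$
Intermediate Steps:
$u{\left(P,V \right)} = -1$ ($u{\left(P,V \right)} = -3 + 2 = -1$)
$F = - \frac{60}{17}$ ($F = -3 + \frac{-4 - 5}{-1 + 18} = -3 - \frac{9}{17} = - \frac{60}{17} \approx -3.5294$)
$O = -4$ ($O = \left(-4\right) 1 = -4$)
$G{\left(H \right)} = \sqrt{- \frac{60}{17} + H}$
$G{\left(y{\left(-6 \right)} \right)} - O^{2} = \frac{\sqrt{-1020 + 289 \left(-6\right)}}{17} - \left(-4\right)^{2} = \frac{\sqrt{-1020 - 1734}}{17} - 16 = \frac{\sqrt{-2754}}{17} - 16 = \frac{9 i \sqrt{34}}{17} - 16 = -16 + \frac{9 i \sqrt{34}}{17}$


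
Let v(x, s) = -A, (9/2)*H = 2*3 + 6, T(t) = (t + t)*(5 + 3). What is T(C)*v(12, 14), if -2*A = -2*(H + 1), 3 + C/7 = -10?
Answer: 16016/3 ≈ 5338.7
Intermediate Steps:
C = -91 (C = -21 + 7*(-10) = -21 - 70 = -91)
T(t) = 16*t (T(t) = (2*t)*8 = 16*t)
H = 8/3 (H = 2*(2*3 + 6)/9 = 2*(6 + 6)/9 = (2/9)*12 = 8/3 ≈ 2.6667)
A = 11/3 (A = -(-1)*(8/3 + 1) = -(-1)*11/3 = -½*(-22/3) = 11/3 ≈ 3.6667)
v(x, s) = -11/3 (v(x, s) = -1*11/3 = -11/3)
T(C)*v(12, 14) = (16*(-91))*(-11/3) = -1456*(-11/3) = 16016/3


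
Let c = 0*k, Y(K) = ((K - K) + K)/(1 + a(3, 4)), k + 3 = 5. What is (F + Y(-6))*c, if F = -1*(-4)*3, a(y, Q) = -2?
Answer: 0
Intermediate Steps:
k = 2 (k = -3 + 5 = 2)
Y(K) = -K (Y(K) = ((K - K) + K)/(1 - 2) = (0 + K)/(-1) = K*(-1) = -K)
c = 0 (c = 0*2 = 0)
F = 12 (F = 4*3 = 12)
(F + Y(-6))*c = (12 - 1*(-6))*0 = (12 + 6)*0 = 18*0 = 0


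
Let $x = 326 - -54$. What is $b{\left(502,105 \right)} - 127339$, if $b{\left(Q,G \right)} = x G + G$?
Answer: $-87334$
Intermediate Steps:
$x = 380$ ($x = 326 + 54 = 380$)
$b{\left(Q,G \right)} = 381 G$ ($b{\left(Q,G \right)} = 380 G + G = 381 G$)
$b{\left(502,105 \right)} - 127339 = 381 \cdot 105 - 127339 = 40005 - 127339 = -87334$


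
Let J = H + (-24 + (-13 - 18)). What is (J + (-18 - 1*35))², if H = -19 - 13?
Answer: 19600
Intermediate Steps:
H = -32
J = -87 (J = -32 + (-24 + (-13 - 18)) = -32 + (-24 - 31) = -32 - 55 = -87)
(J + (-18 - 1*35))² = (-87 + (-18 - 1*35))² = (-87 + (-18 - 35))² = (-87 - 53)² = (-140)² = 19600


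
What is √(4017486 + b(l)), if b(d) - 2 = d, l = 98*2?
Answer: 22*√8301 ≈ 2004.4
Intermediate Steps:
l = 196
b(d) = 2 + d
√(4017486 + b(l)) = √(4017486 + (2 + 196)) = √(4017486 + 198) = √4017684 = 22*√8301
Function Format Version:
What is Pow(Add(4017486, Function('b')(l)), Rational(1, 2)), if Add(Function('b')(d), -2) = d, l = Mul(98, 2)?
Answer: Mul(22, Pow(8301, Rational(1, 2))) ≈ 2004.4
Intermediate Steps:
l = 196
Function('b')(d) = Add(2, d)
Pow(Add(4017486, Function('b')(l)), Rational(1, 2)) = Pow(Add(4017486, Add(2, 196)), Rational(1, 2)) = Pow(Add(4017486, 198), Rational(1, 2)) = Pow(4017684, Rational(1, 2)) = Mul(22, Pow(8301, Rational(1, 2)))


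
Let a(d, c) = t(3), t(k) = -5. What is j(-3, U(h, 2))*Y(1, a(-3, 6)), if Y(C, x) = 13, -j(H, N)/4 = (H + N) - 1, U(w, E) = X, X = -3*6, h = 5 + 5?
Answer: 1144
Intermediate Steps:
a(d, c) = -5
h = 10
X = -18
U(w, E) = -18
j(H, N) = 4 - 4*H - 4*N (j(H, N) = -4*((H + N) - 1) = -4*(-1 + H + N) = 4 - 4*H - 4*N)
j(-3, U(h, 2))*Y(1, a(-3, 6)) = (4 - 4*(-3) - 4*(-18))*13 = (4 + 12 + 72)*13 = 88*13 = 1144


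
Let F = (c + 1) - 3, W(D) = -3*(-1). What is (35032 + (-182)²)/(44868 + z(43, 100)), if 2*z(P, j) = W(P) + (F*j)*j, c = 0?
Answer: 136312/69739 ≈ 1.9546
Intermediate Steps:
W(D) = 3
F = -2 (F = (0 + 1) - 3 = 1 - 3 = -2)
z(P, j) = 3/2 - j² (z(P, j) = (3 + (-2*j)*j)/2 = (3 - 2*j²)/2 = 3/2 - j²)
(35032 + (-182)²)/(44868 + z(43, 100)) = (35032 + (-182)²)/(44868 + (3/2 - 1*100²)) = (35032 + 33124)/(44868 + (3/2 - 1*10000)) = 68156/(44868 + (3/2 - 10000)) = 68156/(44868 - 19997/2) = 68156/(69739/2) = 68156*(2/69739) = 136312/69739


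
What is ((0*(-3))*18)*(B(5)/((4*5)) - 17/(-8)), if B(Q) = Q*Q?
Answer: 0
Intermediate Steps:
B(Q) = Q**2
((0*(-3))*18)*(B(5)/((4*5)) - 17/(-8)) = ((0*(-3))*18)*(5**2/((4*5)) - 17/(-8)) = (0*18)*(25/20 - 17*(-1/8)) = 0*(25*(1/20) + 17/8) = 0*(5/4 + 17/8) = 0*(27/8) = 0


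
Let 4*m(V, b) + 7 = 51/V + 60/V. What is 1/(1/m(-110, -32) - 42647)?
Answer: -881/37572447 ≈ -2.3448e-5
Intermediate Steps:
m(V, b) = -7/4 + 111/(4*V) (m(V, b) = -7/4 + (51/V + 60/V)/4 = -7/4 + (111/V)/4 = -7/4 + 111/(4*V))
1/(1/m(-110, -32) - 42647) = 1/(1/((¼)*(111 - 7*(-110))/(-110)) - 42647) = 1/(1/((¼)*(-1/110)*(111 + 770)) - 42647) = 1/(1/((¼)*(-1/110)*881) - 42647) = 1/(1/(-881/440) - 42647) = 1/(-440/881 - 42647) = 1/(-37572447/881) = -881/37572447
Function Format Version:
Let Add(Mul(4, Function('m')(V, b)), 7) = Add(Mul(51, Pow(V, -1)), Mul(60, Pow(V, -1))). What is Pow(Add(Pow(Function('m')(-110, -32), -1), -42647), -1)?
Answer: Rational(-881, 37572447) ≈ -2.3448e-5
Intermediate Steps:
Function('m')(V, b) = Add(Rational(-7, 4), Mul(Rational(111, 4), Pow(V, -1))) (Function('m')(V, b) = Add(Rational(-7, 4), Mul(Rational(1, 4), Add(Mul(51, Pow(V, -1)), Mul(60, Pow(V, -1))))) = Add(Rational(-7, 4), Mul(Rational(1, 4), Mul(111, Pow(V, -1)))) = Add(Rational(-7, 4), Mul(Rational(111, 4), Pow(V, -1))))
Pow(Add(Pow(Function('m')(-110, -32), -1), -42647), -1) = Pow(Add(Pow(Mul(Rational(1, 4), Pow(-110, -1), Add(111, Mul(-7, -110))), -1), -42647), -1) = Pow(Add(Pow(Mul(Rational(1, 4), Rational(-1, 110), Add(111, 770)), -1), -42647), -1) = Pow(Add(Pow(Mul(Rational(1, 4), Rational(-1, 110), 881), -1), -42647), -1) = Pow(Add(Pow(Rational(-881, 440), -1), -42647), -1) = Pow(Add(Rational(-440, 881), -42647), -1) = Pow(Rational(-37572447, 881), -1) = Rational(-881, 37572447)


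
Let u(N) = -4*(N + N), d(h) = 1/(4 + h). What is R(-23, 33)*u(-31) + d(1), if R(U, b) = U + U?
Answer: -57039/5 ≈ -11408.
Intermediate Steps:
R(U, b) = 2*U
u(N) = -8*N
R(-23, 33)*u(-31) + d(1) = (2*(-23))*(-8*(-31)) + 1/(4 + 1) = -46*248 + 1/5 = -11408 + ⅕ = -57039/5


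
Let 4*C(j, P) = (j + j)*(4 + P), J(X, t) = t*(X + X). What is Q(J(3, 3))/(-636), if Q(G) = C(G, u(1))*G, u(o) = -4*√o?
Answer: 0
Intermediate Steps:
J(X, t) = 2*X*t (J(X, t) = t*(2*X) = 2*X*t)
C(j, P) = j*(4 + P)/2 (C(j, P) = ((j + j)*(4 + P))/4 = ((2*j)*(4 + P))/4 = (2*j*(4 + P))/4 = j*(4 + P)/2)
Q(G) = 0 (Q(G) = (G*(4 - 4*√1)/2)*G = (G*(4 - 4*1)/2)*G = (G*(4 - 4)/2)*G = ((½)*G*0)*G = 0*G = 0)
Q(J(3, 3))/(-636) = 0/(-636) = -1/636*0 = 0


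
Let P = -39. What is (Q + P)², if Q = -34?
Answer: 5329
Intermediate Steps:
(Q + P)² = (-34 - 39)² = (-73)² = 5329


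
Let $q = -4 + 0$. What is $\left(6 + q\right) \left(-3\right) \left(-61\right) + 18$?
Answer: $384$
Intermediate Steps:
$q = -4$
$\left(6 + q\right) \left(-3\right) \left(-61\right) + 18 = \left(6 - 4\right) \left(-3\right) \left(-61\right) + 18 = 2 \left(-3\right) \left(-61\right) + 18 = \left(-6\right) \left(-61\right) + 18 = 366 + 18 = 384$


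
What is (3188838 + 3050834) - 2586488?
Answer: 3653184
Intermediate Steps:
(3188838 + 3050834) - 2586488 = 6239672 - 2586488 = 3653184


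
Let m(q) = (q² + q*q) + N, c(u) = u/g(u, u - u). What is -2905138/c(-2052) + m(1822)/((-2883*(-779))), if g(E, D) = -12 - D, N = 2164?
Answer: -114445417742/6737571 ≈ -16986.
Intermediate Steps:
c(u) = -u/12 (c(u) = u/(-12 - (u - u)) = u/(-12 - 1*0) = u/(-12 + 0) = u/(-12) = u*(-1/12) = -u/12)
m(q) = 2164 + 2*q² (m(q) = (q² + q*q) + 2164 = (q² + q²) + 2164 = 2*q² + 2164 = 2164 + 2*q²)
-2905138/c(-2052) + m(1822)/((-2883*(-779))) = -2905138/((-1/12*(-2052))) + (2164 + 2*1822²)/((-2883*(-779))) = -2905138/171 + (2164 + 2*3319684)/2245857 = -2905138*1/171 + (2164 + 6639368)*(1/2245857) = -152902/9 + 6641532*(1/2245857) = -152902/9 + 2213844/748619 = -114445417742/6737571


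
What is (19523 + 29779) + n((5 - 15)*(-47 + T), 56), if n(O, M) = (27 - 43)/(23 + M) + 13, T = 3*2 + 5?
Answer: 3895869/79 ≈ 49315.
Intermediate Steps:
T = 11 (T = 6 + 5 = 11)
n(O, M) = 13 - 16/(23 + M) (n(O, M) = -16/(23 + M) + 13 = 13 - 16/(23 + M))
(19523 + 29779) + n((5 - 15)*(-47 + T), 56) = (19523 + 29779) + (283 + 13*56)/(23 + 56) = 49302 + (283 + 728)/79 = 49302 + (1/79)*1011 = 49302 + 1011/79 = 3895869/79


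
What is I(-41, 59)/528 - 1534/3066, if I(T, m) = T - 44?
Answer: -178427/269808 ≈ -0.66131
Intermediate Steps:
I(T, m) = -44 + T
I(-41, 59)/528 - 1534/3066 = (-44 - 41)/528 - 1534/3066 = -85*1/528 - 1534*1/3066 = -85/528 - 767/1533 = -178427/269808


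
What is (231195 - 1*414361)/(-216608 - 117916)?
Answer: 91583/167262 ≈ 0.54754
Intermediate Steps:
(231195 - 1*414361)/(-216608 - 117916) = (231195 - 414361)/(-334524) = -183166*(-1/334524) = 91583/167262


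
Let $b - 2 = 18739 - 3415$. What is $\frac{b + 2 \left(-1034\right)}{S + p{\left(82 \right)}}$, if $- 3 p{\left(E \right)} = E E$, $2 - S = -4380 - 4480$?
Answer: $\frac{19887}{9931} \approx 2.0025$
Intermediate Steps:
$S = 8862$ ($S = 2 - \left(-4380 - 4480\right) = 2 - -8860 = 2 + 8860 = 8862$)
$b = 15326$ ($b = 2 + \left(18739 - 3415\right) = 2 + 15324 = 15326$)
$p{\left(E \right)} = - \frac{E^{2}}{3}$ ($p{\left(E \right)} = - \frac{E E}{3} = - \frac{E^{2}}{3}$)
$\frac{b + 2 \left(-1034\right)}{S + p{\left(82 \right)}} = \frac{15326 + 2 \left(-1034\right)}{8862 - \frac{82^{2}}{3}} = \frac{15326 - 2068}{8862 - \frac{6724}{3}} = \frac{13258}{8862 - \frac{6724}{3}} = \frac{13258}{\frac{19862}{3}} = 13258 \cdot \frac{3}{19862} = \frac{19887}{9931}$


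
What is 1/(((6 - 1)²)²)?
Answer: 1/625 ≈ 0.0016000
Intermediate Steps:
1/(((6 - 1)²)²) = 1/((5²)²) = 1/(25²) = 1/625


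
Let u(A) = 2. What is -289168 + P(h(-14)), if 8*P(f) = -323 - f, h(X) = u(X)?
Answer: -2313669/8 ≈ -2.8921e+5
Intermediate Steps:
h(X) = 2
P(f) = -323/8 - f/8 (P(f) = (-323 - f)/8 = -323/8 - f/8)
-289168 + P(h(-14)) = -289168 + (-323/8 - 1/8*2) = -289168 + (-323/8 - 1/4) = -289168 - 325/8 = -2313669/8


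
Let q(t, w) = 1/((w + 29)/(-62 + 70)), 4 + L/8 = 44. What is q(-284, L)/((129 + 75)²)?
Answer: 1/1815498 ≈ 5.5081e-7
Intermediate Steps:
L = 320 (L = -32 + 8*44 = -32 + 352 = 320)
q(t, w) = 1/(29/8 + w/8) (q(t, w) = 1/((29 + w)/8) = 1/((29 + w)*(⅛)) = 1/(29/8 + w/8))
q(-284, L)/((129 + 75)²) = (8/(29 + 320))/((129 + 75)²) = (8/349)/(204²) = (8*(1/349))/41616 = (8/349)*(1/41616) = 1/1815498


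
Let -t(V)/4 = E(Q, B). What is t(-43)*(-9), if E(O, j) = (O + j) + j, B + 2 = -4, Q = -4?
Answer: -576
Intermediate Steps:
B = -6 (B = -2 - 4 = -6)
E(O, j) = O + 2*j
t(V) = 64 (t(V) = -4*(-4 + 2*(-6)) = -4*(-4 - 12) = -4*(-16) = 64)
t(-43)*(-9) = 64*(-9) = -576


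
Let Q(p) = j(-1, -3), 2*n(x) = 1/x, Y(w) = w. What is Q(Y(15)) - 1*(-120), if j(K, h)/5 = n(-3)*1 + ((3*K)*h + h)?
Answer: 895/6 ≈ 149.17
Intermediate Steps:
n(x) = 1/(2*x)
j(K, h) = -⅚ + 5*h + 15*K*h (j(K, h) = 5*(((½)/(-3))*1 + ((3*K)*h + h)) = 5*(((½)*(-⅓))*1 + (3*K*h + h)) = 5*(-⅙*1 + (h + 3*K*h)) = 5*(-⅙ + (h + 3*K*h)) = 5*(-⅙ + h + 3*K*h) = -⅚ + 5*h + 15*K*h)
Q(p) = 175/6 (Q(p) = -⅚ + 5*(-3) + 15*(-1)*(-3) = -⅚ - 15 + 45 = 175/6)
Q(Y(15)) - 1*(-120) = 175/6 - 1*(-120) = 175/6 + 120 = 895/6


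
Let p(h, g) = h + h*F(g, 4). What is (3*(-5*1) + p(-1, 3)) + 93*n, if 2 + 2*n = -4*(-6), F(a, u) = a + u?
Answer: 1000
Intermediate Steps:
p(h, g) = h + h*(4 + g) (p(h, g) = h + h*(g + 4) = h + h*(4 + g))
n = 11 (n = -1 + (-4*(-6))/2 = -1 + (½)*24 = -1 + 12 = 11)
(3*(-5*1) + p(-1, 3)) + 93*n = (3*(-5*1) - (5 + 3)) + 93*11 = (3*(-5) - 1*8) + 1023 = (-15 - 8) + 1023 = -23 + 1023 = 1000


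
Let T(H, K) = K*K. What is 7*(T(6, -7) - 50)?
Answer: -7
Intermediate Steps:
T(H, K) = K²
7*(T(6, -7) - 50) = 7*((-7)² - 50) = 7*(49 - 50) = 7*(-1) = -7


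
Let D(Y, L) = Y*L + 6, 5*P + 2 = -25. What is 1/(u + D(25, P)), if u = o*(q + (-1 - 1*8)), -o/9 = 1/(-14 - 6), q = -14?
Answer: -20/2787 ≈ -0.0071762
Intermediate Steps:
P = -27/5 (P = -⅖ + (⅕)*(-25) = -⅖ - 5 = -27/5 ≈ -5.4000)
o = 9/20 (o = -9/(-14 - 6) = -9/(-20) = -9*(-1/20) = 9/20 ≈ 0.45000)
D(Y, L) = 6 + L*Y (D(Y, L) = L*Y + 6 = 6 + L*Y)
u = -207/20 (u = 9*(-14 + (-1 - 1*8))/20 = 9*(-14 + (-1 - 8))/20 = 9*(-14 - 9)/20 = (9/20)*(-23) = -207/20 ≈ -10.350)
1/(u + D(25, P)) = 1/(-207/20 + (6 - 27/5*25)) = 1/(-207/20 + (6 - 135)) = 1/(-207/20 - 129) = 1/(-2787/20) = -20/2787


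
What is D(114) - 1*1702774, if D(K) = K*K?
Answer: -1689778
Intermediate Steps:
D(K) = K**2
D(114) - 1*1702774 = 114**2 - 1*1702774 = 12996 - 1702774 = -1689778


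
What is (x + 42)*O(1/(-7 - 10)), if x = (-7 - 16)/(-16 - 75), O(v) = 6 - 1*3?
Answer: 11535/91 ≈ 126.76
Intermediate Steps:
O(v) = 3 (O(v) = 6 - 3 = 3)
x = 23/91 (x = -23/(-91) = -23*(-1/91) = 23/91 ≈ 0.25275)
(x + 42)*O(1/(-7 - 10)) = (23/91 + 42)*3 = (3845/91)*3 = 11535/91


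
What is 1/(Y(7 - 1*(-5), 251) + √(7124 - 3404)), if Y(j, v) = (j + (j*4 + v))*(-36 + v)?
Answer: 13373/894184901 - 2*√930/4470924505 ≈ 1.4942e-5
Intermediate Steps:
Y(j, v) = (-36 + v)*(v + 5*j) (Y(j, v) = (j + (4*j + v))*(-36 + v) = (j + (v + 4*j))*(-36 + v) = (v + 5*j)*(-36 + v) = (-36 + v)*(v + 5*j))
1/(Y(7 - 1*(-5), 251) + √(7124 - 3404)) = 1/((251² - 180*(7 - 1*(-5)) - 36*251 + 5*(7 - 1*(-5))*251) + √(7124 - 3404)) = 1/((63001 - 180*(7 + 5) - 9036 + 5*(7 + 5)*251) + √3720) = 1/((63001 - 180*12 - 9036 + 5*12*251) + 2*√930) = 1/((63001 - 2160 - 9036 + 15060) + 2*√930) = 1/(66865 + 2*√930)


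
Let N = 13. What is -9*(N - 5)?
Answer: -72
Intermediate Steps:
-9*(N - 5) = -9*(13 - 5) = -9*8 = -72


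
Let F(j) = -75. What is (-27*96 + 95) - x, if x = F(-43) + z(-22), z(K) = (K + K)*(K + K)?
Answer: -4358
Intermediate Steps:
z(K) = 4*K² (z(K) = (2*K)*(2*K) = 4*K²)
x = 1861 (x = -75 + 4*(-22)² = -75 + 4*484 = -75 + 1936 = 1861)
(-27*96 + 95) - x = (-27*96 + 95) - 1*1861 = (-2592 + 95) - 1861 = -2497 - 1861 = -4358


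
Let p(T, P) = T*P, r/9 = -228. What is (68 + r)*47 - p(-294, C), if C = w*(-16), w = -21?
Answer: 5536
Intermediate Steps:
C = 336 (C = -21*(-16) = 336)
r = -2052 (r = 9*(-228) = -2052)
p(T, P) = P*T
(68 + r)*47 - p(-294, C) = (68 - 2052)*47 - 336*(-294) = -1984*47 - 1*(-98784) = -93248 + 98784 = 5536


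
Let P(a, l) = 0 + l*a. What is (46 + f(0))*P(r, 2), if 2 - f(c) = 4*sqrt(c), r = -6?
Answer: -576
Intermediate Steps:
P(a, l) = a*l (P(a, l) = 0 + a*l = a*l)
f(c) = 2 - 4*sqrt(c)
(46 + f(0))*P(r, 2) = (46 + (2 - 4*sqrt(0)))*(-6*2) = (46 + (2 - 4*0))*(-12) = (46 + (2 + 0))*(-12) = (46 + 2)*(-12) = 48*(-12) = -576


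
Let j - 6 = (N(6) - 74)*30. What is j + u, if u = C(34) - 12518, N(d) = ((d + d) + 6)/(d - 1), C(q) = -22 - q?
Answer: -14680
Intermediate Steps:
N(d) = (6 + 2*d)/(-1 + d) (N(d) = (2*d + 6)/(-1 + d) = (6 + 2*d)/(-1 + d))
j = -2106 (j = 6 + (2*(3 + 6)/(-1 + 6) - 74)*30 = 6 + (2*9/5 - 74)*30 = 6 + (2*(⅕)*9 - 74)*30 = 6 + (18/5 - 74)*30 = 6 - 352/5*30 = 6 - 2112 = -2106)
u = -12574 (u = (-22 - 1*34) - 12518 = (-22 - 34) - 12518 = -56 - 12518 = -12574)
j + u = -2106 - 12574 = -14680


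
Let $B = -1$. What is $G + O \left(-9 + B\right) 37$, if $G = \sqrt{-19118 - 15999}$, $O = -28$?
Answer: $10360 + i \sqrt{35117} \approx 10360.0 + 187.4 i$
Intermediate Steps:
$G = i \sqrt{35117}$ ($G = \sqrt{-35117} = i \sqrt{35117} \approx 187.4 i$)
$G + O \left(-9 + B\right) 37 = i \sqrt{35117} + - 28 \left(-9 - 1\right) 37 = i \sqrt{35117} + \left(-28\right) \left(-10\right) 37 = i \sqrt{35117} + 280 \cdot 37 = i \sqrt{35117} + 10360 = 10360 + i \sqrt{35117}$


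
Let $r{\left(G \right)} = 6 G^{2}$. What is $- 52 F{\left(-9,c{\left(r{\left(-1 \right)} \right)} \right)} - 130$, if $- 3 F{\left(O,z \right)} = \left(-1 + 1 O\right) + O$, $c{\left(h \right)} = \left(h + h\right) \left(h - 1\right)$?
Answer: $- \frac{1378}{3} \approx -459.33$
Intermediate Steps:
$c{\left(h \right)} = 2 h \left(-1 + h\right)$
$F{\left(O,z \right)} = \frac{1}{3} - \frac{2 O}{3}$ ($F{\left(O,z \right)} = - \frac{\left(-1 + 1 O\right) + O}{3} = - \frac{\left(-1 + O\right) + O}{3} = - \frac{-1 + 2 O}{3} = \frac{1}{3} - \frac{2 O}{3}$)
$- 52 F{\left(-9,c{\left(r{\left(-1 \right)} \right)} \right)} - 130 = - 52 \left(\frac{1}{3} - -6\right) - 130 = - 52 \left(\frac{1}{3} + 6\right) - 130 = \left(-52\right) \frac{19}{3} - 130 = - \frac{988}{3} - 130 = - \frac{1378}{3}$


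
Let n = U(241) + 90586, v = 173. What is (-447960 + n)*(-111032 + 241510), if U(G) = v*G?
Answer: -41189425518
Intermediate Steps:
U(G) = 173*G
n = 132279 (n = 173*241 + 90586 = 41693 + 90586 = 132279)
(-447960 + n)*(-111032 + 241510) = (-447960 + 132279)*(-111032 + 241510) = -315681*130478 = -41189425518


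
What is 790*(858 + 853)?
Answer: 1351690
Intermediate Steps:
790*(858 + 853) = 790*1711 = 1351690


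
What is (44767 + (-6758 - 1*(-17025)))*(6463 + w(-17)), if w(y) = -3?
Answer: 355519640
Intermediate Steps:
(44767 + (-6758 - 1*(-17025)))*(6463 + w(-17)) = (44767 + (-6758 - 1*(-17025)))*(6463 - 3) = (44767 + (-6758 + 17025))*6460 = (44767 + 10267)*6460 = 55034*6460 = 355519640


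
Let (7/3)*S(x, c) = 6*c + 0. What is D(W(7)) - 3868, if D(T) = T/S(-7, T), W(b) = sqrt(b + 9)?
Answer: -69617/18 ≈ -3867.6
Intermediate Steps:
S(x, c) = 18*c/7 (S(x, c) = 3*(6*c + 0)/7 = 3*(6*c)/7 = 18*c/7)
W(b) = sqrt(9 + b)
D(T) = 7/18 (D(T) = T/((18*T/7)) = T*(7/(18*T)) = 7/18)
D(W(7)) - 3868 = 7/18 - 3868 = -69617/18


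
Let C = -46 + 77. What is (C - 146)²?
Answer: 13225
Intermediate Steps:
C = 31
(C - 146)² = (31 - 146)² = (-115)² = 13225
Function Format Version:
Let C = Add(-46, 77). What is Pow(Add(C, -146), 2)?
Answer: 13225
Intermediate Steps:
C = 31
Pow(Add(C, -146), 2) = Pow(Add(31, -146), 2) = Pow(-115, 2) = 13225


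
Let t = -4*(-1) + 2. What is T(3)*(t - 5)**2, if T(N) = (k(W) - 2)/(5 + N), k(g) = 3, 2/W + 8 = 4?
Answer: 1/8 ≈ 0.12500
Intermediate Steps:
W = -1/2 (W = 2/(-8 + 4) = 2/(-4) = 2*(-1/4) = -1/2 ≈ -0.50000)
t = 6 (t = 4 + 2 = 6)
T(N) = 1/(5 + N) (T(N) = (3 - 2)/(5 + N) = 1/(5 + N))
T(3)*(t - 5)**2 = (6 - 5)**2/(5 + 3) = 1**2/8 = (1/8)*1 = 1/8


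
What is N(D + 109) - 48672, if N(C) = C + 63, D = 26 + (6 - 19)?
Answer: -48487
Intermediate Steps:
D = 13 (D = 26 - 13 = 13)
N(C) = 63 + C
N(D + 109) - 48672 = (63 + (13 + 109)) - 48672 = (63 + 122) - 48672 = 185 - 48672 = -48487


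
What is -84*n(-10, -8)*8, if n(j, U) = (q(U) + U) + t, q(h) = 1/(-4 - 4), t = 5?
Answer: 2100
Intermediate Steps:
q(h) = -⅛ (q(h) = 1/(-8) = -⅛)
n(j, U) = 39/8 + U (n(j, U) = (-⅛ + U) + 5 = 39/8 + U)
-84*n(-10, -8)*8 = -84*(39/8 - 8)*8 = -84*(-25/8)*8 = (525/2)*8 = 2100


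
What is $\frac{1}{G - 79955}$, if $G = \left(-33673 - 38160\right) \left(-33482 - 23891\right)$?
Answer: $\frac{1}{4121194754} \approx 2.4265 \cdot 10^{-10}$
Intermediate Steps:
$G = 4121274709$ ($G = - 71833 \left(-33482 - 23891\right) = \left(-71833\right) \left(-57373\right) = 4121274709$)
$\frac{1}{G - 79955} = \frac{1}{4121274709 - 79955} = \frac{1}{4121194754}$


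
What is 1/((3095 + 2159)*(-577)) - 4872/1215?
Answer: -4923250597/1227780990 ≈ -4.0099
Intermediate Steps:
1/((3095 + 2159)*(-577)) - 4872/1215 = -1/577/5254 - 4872*1/1215 = (1/5254)*(-1/577) - 1624/405 = -1/3031558 - 1624/405 = -4923250597/1227780990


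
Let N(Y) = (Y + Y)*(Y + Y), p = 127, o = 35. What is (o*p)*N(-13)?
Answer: 3004820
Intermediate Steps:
N(Y) = 4*Y**2 (N(Y) = (2*Y)*(2*Y) = 4*Y**2)
(o*p)*N(-13) = (35*127)*(4*(-13)**2) = 4445*(4*169) = 4445*676 = 3004820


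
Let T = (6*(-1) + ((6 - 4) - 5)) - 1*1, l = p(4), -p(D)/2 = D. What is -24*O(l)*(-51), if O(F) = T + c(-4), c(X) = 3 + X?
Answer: -13464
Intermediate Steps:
p(D) = -2*D
l = -8 (l = -2*4 = -8)
T = -10 (T = (-6 + (2 - 5)) - 1 = (-6 - 3) - 1 = -9 - 1 = -10)
O(F) = -11 (O(F) = -10 + (3 - 4) = -10 - 1 = -11)
-24*O(l)*(-51) = -24*(-11)*(-51) = 264*(-51) = -13464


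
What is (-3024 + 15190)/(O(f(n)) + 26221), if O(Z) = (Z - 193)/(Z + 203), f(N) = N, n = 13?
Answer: 72996/157321 ≈ 0.46399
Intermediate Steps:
O(Z) = (-193 + Z)/(203 + Z)
(-3024 + 15190)/(O(f(n)) + 26221) = (-3024 + 15190)/((-193 + 13)/(203 + 13) + 26221) = 12166/(-180/216 + 26221) = 12166/((1/216)*(-180) + 26221) = 12166/(-⅚ + 26221) = 12166/(157321/6) = 12166*(6/157321) = 72996/157321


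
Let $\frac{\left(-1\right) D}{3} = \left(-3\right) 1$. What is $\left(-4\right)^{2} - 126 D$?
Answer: $-1118$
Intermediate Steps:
$D = 9$ ($D = - 3 \left(\left(-3\right) 1\right) = \left(-3\right) \left(-3\right) = 9$)
$\left(-4\right)^{2} - 126 D = \left(-4\right)^{2} - 1134 = 16 - 1134 = -1118$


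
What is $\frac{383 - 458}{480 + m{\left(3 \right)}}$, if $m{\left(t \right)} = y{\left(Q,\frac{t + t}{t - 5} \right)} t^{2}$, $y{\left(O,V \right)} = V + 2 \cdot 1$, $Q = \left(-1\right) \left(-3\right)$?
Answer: $- \frac{25}{157} \approx -0.15924$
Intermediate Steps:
$Q = 3$
$y{\left(O,V \right)} = 2 + V$ ($y{\left(O,V \right)} = V + 2 = 2 + V$)
$m{\left(t \right)} = t^{2} \left(2 + \frac{2 t}{-5 + t}\right)$ ($m{\left(t \right)} = \left(2 + \frac{t + t}{t - 5}\right) t^{2} = \left(2 + \frac{2 t}{-5 + t}\right) t^{2} = t^{2} \left(2 + \frac{2 t}{-5 + t}\right)$)
$\frac{383 - 458}{480 + m{\left(3 \right)}} = \frac{383 - 458}{480 + \frac{3^{2} \left(-10 + 4 \cdot 3\right)}{-5 + 3}} = - \frac{75}{480 + \frac{9 \left(-10 + 12\right)}{-2}} = - \frac{75}{480 + 9 \left(- \frac{1}{2}\right) 2} = - \frac{75}{480 - 9} = - \frac{75}{471} = \left(-75\right) \frac{1}{471} = - \frac{25}{157}$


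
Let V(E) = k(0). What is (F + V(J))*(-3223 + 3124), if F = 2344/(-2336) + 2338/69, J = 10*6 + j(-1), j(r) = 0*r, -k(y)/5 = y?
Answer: -21861807/6716 ≈ -3255.2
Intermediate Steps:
k(y) = -5*y
j(r) = 0
J = 60 (J = 10*6 + 0 = 60 + 0 = 60)
V(E) = 0 (V(E) = -5*0 = 0)
F = 662479/20148 (F = 2344*(-1/2336) + 2338*(1/69) = -293/292 + 2338/69 = 662479/20148 ≈ 32.881)
(F + V(J))*(-3223 + 3124) = (662479/20148 + 0)*(-3223 + 3124) = (662479/20148)*(-99) = -21861807/6716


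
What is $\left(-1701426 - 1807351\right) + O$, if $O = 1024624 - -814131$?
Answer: $-1670022$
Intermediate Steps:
$O = 1838755$ ($O = 1024624 + 814131 = 1838755$)
$\left(-1701426 - 1807351\right) + O = \left(-1701426 - 1807351\right) + 1838755 = -3508777 + 1838755 = -1670022$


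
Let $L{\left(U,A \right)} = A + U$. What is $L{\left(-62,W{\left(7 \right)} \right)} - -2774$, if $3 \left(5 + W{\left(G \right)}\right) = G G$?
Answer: $\frac{8170}{3} \approx 2723.3$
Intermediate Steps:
$W{\left(G \right)} = -5 + \frac{G^{2}}{3}$ ($W{\left(G \right)} = -5 + \frac{G G}{3} = -5 + \frac{G^{2}}{3}$)
$L{\left(-62,W{\left(7 \right)} \right)} - -2774 = \left(\left(-5 + \frac{7^{2}}{3}\right) - 62\right) - -2774 = \left(\left(-5 + \frac{1}{3} \cdot 49\right) - 62\right) + 2774 = \left(\left(-5 + \frac{49}{3}\right) - 62\right) + 2774 = \left(\frac{34}{3} - 62\right) + 2774 = - \frac{152}{3} + 2774 = \frac{8170}{3}$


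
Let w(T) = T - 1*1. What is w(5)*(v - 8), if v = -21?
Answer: -116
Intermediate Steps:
w(T) = -1 + T (w(T) = T - 1 = -1 + T)
w(5)*(v - 8) = (-1 + 5)*(-21 - 8) = 4*(-29) = -116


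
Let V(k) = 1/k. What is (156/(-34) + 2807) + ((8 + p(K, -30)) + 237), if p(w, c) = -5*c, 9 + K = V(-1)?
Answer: 54356/17 ≈ 3197.4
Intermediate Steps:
K = -10 (K = -9 + 1/(-1) = -9 - 1 = -10)
(156/(-34) + 2807) + ((8 + p(K, -30)) + 237) = (156/(-34) + 2807) + ((8 - 5*(-30)) + 237) = (156*(-1/34) + 2807) + ((8 + 150) + 237) = (-78/17 + 2807) + (158 + 237) = 47641/17 + 395 = 54356/17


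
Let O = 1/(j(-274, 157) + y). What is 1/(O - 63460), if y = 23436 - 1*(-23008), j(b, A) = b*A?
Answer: -3426/217413959 ≈ -1.5758e-5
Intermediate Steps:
j(b, A) = A*b
y = 46444 (y = 23436 + 23008 = 46444)
O = 1/3426 (O = 1/(157*(-274) + 46444) = 1/(-43018 + 46444) = 1/3426 ≈ 0.00029189)
1/(O - 63460) = 1/(1/3426 - 63460) = 1/(-217413959/3426) = -3426/217413959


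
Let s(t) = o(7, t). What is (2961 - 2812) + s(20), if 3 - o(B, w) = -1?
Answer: 153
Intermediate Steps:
o(B, w) = 4 (o(B, w) = 3 - 1*(-1) = 3 + 1 = 4)
s(t) = 4
(2961 - 2812) + s(20) = (2961 - 2812) + 4 = 149 + 4 = 153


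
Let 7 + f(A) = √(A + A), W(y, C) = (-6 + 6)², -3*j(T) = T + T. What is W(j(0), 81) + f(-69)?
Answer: -7 + I*√138 ≈ -7.0 + 11.747*I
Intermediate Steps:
j(T) = -2*T/3 (j(T) = -(T + T)/3 = -2*T/3)
W(y, C) = 0 (W(y, C) = 0² = 0)
f(A) = -7 + √2*√A (f(A) = -7 + √(A + A) = -7 + √(2*A) = -7 + √2*√A)
W(j(0), 81) + f(-69) = 0 + (-7 + √2*√(-69)) = 0 + (-7 + √2*(I*√69)) = 0 + (-7 + I*√138) = -7 + I*√138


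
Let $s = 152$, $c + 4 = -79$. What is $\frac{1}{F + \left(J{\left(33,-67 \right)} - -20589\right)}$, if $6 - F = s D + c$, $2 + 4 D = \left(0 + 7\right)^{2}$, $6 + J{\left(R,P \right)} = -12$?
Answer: $\frac{1}{18874} \approx 5.2983 \cdot 10^{-5}$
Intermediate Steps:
$c = -83$ ($c = -4 - 79 = -83$)
$J{\left(R,P \right)} = -18$ ($J{\left(R,P \right)} = -6 - 12 = -18$)
$D = \frac{47}{4}$ ($D = - \frac{1}{2} + \frac{\left(0 + 7\right)^{2}}{4} = - \frac{1}{2} + \frac{7^{2}}{4} = - \frac{1}{2} + \frac{1}{4} \cdot 49 = - \frac{1}{2} + \frac{49}{4} = \frac{47}{4} \approx 11.75$)
$F = -1697$ ($F = 6 - \left(152 \cdot \frac{47}{4} - 83\right) = 6 - \left(1786 - 83\right) = 6 - 1703 = -1697$)
$\frac{1}{F + \left(J{\left(33,-67 \right)} - -20589\right)} = \frac{1}{-1697 - -20571} = \frac{1}{-1697 + \left(-18 + \left(-4279 + 24868\right)\right)} = \frac{1}{-1697 + \left(-18 + 20589\right)} = \frac{1}{-1697 + 20571} = \frac{1}{18874}$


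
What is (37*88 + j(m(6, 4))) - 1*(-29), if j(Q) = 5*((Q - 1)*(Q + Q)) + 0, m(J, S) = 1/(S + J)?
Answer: 32841/10 ≈ 3284.1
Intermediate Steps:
m(J, S) = 1/(J + S)
j(Q) = 10*Q*(-1 + Q) (j(Q) = 5*((-1 + Q)*(2*Q)) + 0 = 5*(2*Q*(-1 + Q)) + 0 = 10*Q*(-1 + Q) + 0 = 10*Q*(-1 + Q))
(37*88 + j(m(6, 4))) - 1*(-29) = (37*88 + 10*(-1 + 1/(6 + 4))/(6 + 4)) - 1*(-29) = (3256 + 10*(-1 + 1/10)/10) + 29 = (3256 + 10*(⅒)*(-1 + ⅒)) + 29 = (3256 + 10*(⅒)*(-9/10)) + 29 = (3256 - 9/10) + 29 = 32551/10 + 29 = 32841/10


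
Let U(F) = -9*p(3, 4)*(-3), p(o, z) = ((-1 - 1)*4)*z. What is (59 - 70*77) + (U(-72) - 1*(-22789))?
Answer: 16594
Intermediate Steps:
p(o, z) = -8*z (p(o, z) = (-2*4)*z = -8*z)
U(F) = -864 (U(F) = -9*(-8*4)*(-3) = -(-288)*(-3) = -9*96 = -864)
(59 - 70*77) + (U(-72) - 1*(-22789)) = (59 - 70*77) + (-864 - 1*(-22789)) = (59 - 5390) + (-864 + 22789) = -5331 + 21925 = 16594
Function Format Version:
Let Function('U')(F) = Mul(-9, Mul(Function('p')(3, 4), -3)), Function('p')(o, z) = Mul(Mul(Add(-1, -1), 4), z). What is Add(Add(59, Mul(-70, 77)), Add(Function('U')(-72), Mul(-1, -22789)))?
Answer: 16594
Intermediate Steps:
Function('p')(o, z) = Mul(-8, z) (Function('p')(o, z) = Mul(Mul(-2, 4), z) = Mul(-8, z))
Function('U')(F) = -864 (Function('U')(F) = Mul(-9, Mul(Mul(-8, 4), -3)) = Mul(-9, Mul(-32, -3)) = Mul(-9, 96) = -864)
Add(Add(59, Mul(-70, 77)), Add(Function('U')(-72), Mul(-1, -22789))) = Add(Add(59, Mul(-70, 77)), Add(-864, Mul(-1, -22789))) = Add(Add(59, -5390), Add(-864, 22789)) = Add(-5331, 21925) = 16594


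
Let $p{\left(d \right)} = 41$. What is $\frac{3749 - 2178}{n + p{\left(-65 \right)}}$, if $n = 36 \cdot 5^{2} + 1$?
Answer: $\frac{1571}{942} \approx 1.6677$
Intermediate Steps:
$n = 901$ ($n = 36 \cdot 25 + 1 = 900 + 1 = 901$)
$\frac{3749 - 2178}{n + p{\left(-65 \right)}} = \frac{3749 - 2178}{901 + 41} = \frac{1571}{942}$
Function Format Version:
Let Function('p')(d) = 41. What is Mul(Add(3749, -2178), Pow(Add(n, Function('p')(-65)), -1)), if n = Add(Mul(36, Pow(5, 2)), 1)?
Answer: Rational(1571, 942) ≈ 1.6677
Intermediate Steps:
n = 901 (n = Add(Mul(36, 25), 1) = Add(900, 1) = 901)
Mul(Add(3749, -2178), Pow(Add(n, Function('p')(-65)), -1)) = Mul(Add(3749, -2178), Pow(Add(901, 41), -1)) = Mul(1571, Pow(942, -1)) = Mul(1571, Rational(1, 942)) = Rational(1571, 942)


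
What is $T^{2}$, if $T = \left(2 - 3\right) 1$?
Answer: $1$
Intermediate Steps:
$T = -1$ ($T = \left(-1\right) 1 = -1$)
$T^{2} = \left(-1\right)^{2} = 1$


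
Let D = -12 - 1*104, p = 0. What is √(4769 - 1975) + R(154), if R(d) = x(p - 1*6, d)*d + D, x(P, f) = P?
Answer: -1040 + √2794 ≈ -987.14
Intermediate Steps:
D = -116 (D = -12 - 104 = -116)
R(d) = -116 - 6*d (R(d) = (0 - 1*6)*d - 116 = (0 - 6)*d - 116 = -6*d - 116 = -116 - 6*d)
√(4769 - 1975) + R(154) = √(4769 - 1975) + (-116 - 6*154) = √2794 + (-116 - 924) = √2794 - 1040 = -1040 + √2794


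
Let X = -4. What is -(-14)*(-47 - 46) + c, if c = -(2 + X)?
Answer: -1300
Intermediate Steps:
c = 2 (c = -(2 - 4) = -1*(-2) = 2)
-(-14)*(-47 - 46) + c = -(-14)*(-47 - 46) + 2 = -(-14)*(-93) + 2 = -14*93 + 2 = -1302 + 2 = -1300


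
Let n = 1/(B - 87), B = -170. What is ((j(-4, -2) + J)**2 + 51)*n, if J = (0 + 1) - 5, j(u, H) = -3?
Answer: -100/257 ≈ -0.38910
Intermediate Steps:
n = -1/257 (n = 1/(-170 - 87) = 1/(-257) = -1/257 ≈ -0.0038911)
J = -4 (J = 1 - 5 = -4)
((j(-4, -2) + J)**2 + 51)*n = ((-3 - 4)**2 + 51)*(-1/257) = ((-7)**2 + 51)*(-1/257) = (49 + 51)*(-1/257) = 100*(-1/257) = -100/257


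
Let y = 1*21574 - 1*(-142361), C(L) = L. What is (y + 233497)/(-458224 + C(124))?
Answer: -99358/114525 ≈ -0.86757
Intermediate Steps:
y = 163935 (y = 21574 + 142361 = 163935)
(y + 233497)/(-458224 + C(124)) = (163935 + 233497)/(-458224 + 124) = 397432/(-458100) = 397432*(-1/458100) = -99358/114525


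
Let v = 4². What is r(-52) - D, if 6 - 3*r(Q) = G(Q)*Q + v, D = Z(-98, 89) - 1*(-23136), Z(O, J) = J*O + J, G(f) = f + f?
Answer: -16309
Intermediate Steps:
v = 16
G(f) = 2*f
Z(O, J) = J + J*O
D = 14503 (D = 89*(1 - 98) - 1*(-23136) = 89*(-97) + 23136 = -8633 + 23136 = 14503)
r(Q) = -10/3 - 2*Q²/3 (r(Q) = 2 - ((2*Q)*Q + 16)/3 = 2 - (2*Q² + 16)/3 = 2 - (16 + 2*Q²)/3 = 2 + (-16/3 - 2*Q²/3) = -10/3 - 2*Q²/3)
r(-52) - D = (-10/3 - ⅔*(-52)²) - 1*14503 = (-10/3 - ⅔*2704) - 14503 = (-10/3 - 5408/3) - 14503 = -1806 - 14503 = -16309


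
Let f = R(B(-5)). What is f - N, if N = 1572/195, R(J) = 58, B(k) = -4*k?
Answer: 3246/65 ≈ 49.938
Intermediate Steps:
N = 524/65 (N = 1572*(1/195) = 524/65 ≈ 8.0615)
f = 58
f - N = 58 - 1*524/65 = 58 - 524/65 = 3246/65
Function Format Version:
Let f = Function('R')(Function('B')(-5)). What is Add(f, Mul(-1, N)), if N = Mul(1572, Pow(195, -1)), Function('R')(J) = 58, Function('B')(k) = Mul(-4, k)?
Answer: Rational(3246, 65) ≈ 49.938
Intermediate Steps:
N = Rational(524, 65) (N = Mul(1572, Rational(1, 195)) = Rational(524, 65) ≈ 8.0615)
f = 58
Add(f, Mul(-1, N)) = Add(58, Mul(-1, Rational(524, 65))) = Add(58, Rational(-524, 65)) = Rational(3246, 65)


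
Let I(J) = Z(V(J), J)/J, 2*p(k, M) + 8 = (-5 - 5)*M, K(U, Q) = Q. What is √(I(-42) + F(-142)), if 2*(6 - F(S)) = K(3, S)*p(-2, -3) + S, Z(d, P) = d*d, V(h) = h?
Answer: 4*√51 ≈ 28.566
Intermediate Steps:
p(k, M) = -4 - 5*M (p(k, M) = -4 + ((-5 - 5)*M)/2 = -4 + (-10*M)/2 = -4 - 5*M)
Z(d, P) = d²
I(J) = J (I(J) = J²/J = J)
F(S) = 6 - 6*S (F(S) = 6 - (S*(-4 - 5*(-3)) + S)/2 = 6 - (S*(-4 + 15) + S)/2 = 6 - (S*11 + S)/2 = 6 - (11*S + S)/2 = 6 - 6*S)
√(I(-42) + F(-142)) = √(-42 + (6 - 6*(-142))) = √(-42 + (6 + 852)) = √(-42 + 858) = √816 = 4*√51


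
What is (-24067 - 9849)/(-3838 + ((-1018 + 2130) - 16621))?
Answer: 33916/19347 ≈ 1.7530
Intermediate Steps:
(-24067 - 9849)/(-3838 + ((-1018 + 2130) - 16621)) = -33916/(-3838 + (1112 - 16621)) = -33916/(-3838 - 15509) = -33916/(-19347) = -33916*(-1/19347) = 33916/19347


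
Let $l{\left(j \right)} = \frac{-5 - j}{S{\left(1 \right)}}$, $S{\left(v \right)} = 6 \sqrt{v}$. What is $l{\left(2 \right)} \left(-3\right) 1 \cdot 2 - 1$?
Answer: $6$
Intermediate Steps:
$l{\left(j \right)} = - \frac{5}{6} - \frac{j}{6}$ ($l{\left(j \right)} = \frac{-5 - j}{6 \sqrt{1}} = \frac{-5 - j}{6 \cdot 1} = \frac{-5 - j}{6} = \left(-5 - j\right) \frac{1}{6} = - \frac{5}{6} - \frac{j}{6}$)
$l{\left(2 \right)} \left(-3\right) 1 \cdot 2 - 1 = \left(- \frac{5}{6} - \frac{1}{3}\right) \left(-3\right) 1 \cdot 2 - 1 = \left(- \frac{5}{6} - \frac{1}{3}\right) \left(\left(-3\right) 2\right) - 1 = \left(- \frac{7}{6}\right) \left(-6\right) - 1 = 7 - 1 = 6$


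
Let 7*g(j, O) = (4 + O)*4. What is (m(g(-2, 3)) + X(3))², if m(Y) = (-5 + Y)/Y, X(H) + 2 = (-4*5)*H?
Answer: 62001/16 ≈ 3875.1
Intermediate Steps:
X(H) = -2 - 20*H (X(H) = -2 + (-4*5)*H = -2 - 20*H)
g(j, O) = 16/7 + 4*O/7 (g(j, O) = ((4 + O)*4)/7 = (16 + 4*O)/7 = 16/7 + 4*O/7)
m(Y) = (-5 + Y)/Y
(m(g(-2, 3)) + X(3))² = ((-5 + (16/7 + (4/7)*3))/(16/7 + (4/7)*3) + (-2 - 20*3))² = ((-5 + (16/7 + 12/7))/(16/7 + 12/7) + (-2 - 60))² = ((-5 + 4)/4 - 62)² = ((¼)*(-1) - 62)² = (-¼ - 62)² = (-249/4)² = 62001/16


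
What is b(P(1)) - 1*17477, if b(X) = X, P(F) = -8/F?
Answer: -17485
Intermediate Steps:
b(P(1)) - 1*17477 = -8/1 - 1*17477 = -8*1 - 17477 = -8 - 17477 = -17485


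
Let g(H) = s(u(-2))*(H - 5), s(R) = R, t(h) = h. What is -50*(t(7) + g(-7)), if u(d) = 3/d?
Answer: -1250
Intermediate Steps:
g(H) = 15/2 - 3*H/2 (g(H) = (3/(-2))*(H - 5) = (3*(-½))*(-5 + H) = -3*(-5 + H)/2 = 15/2 - 3*H/2)
-50*(t(7) + g(-7)) = -50*(7 + (15/2 - 3/2*(-7))) = -50*(7 + (15/2 + 21/2)) = -50*(7 + 18) = -50*25 = -1250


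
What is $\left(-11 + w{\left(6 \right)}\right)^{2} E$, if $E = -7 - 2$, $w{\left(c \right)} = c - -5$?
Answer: $0$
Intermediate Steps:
$w{\left(c \right)} = 5 + c$ ($w{\left(c \right)} = c + 5 = 5 + c$)
$E = -9$ ($E = -7 - 2 = -9$)
$\left(-11 + w{\left(6 \right)}\right)^{2} E = \left(-11 + \left(5 + 6\right)\right)^{2} \left(-9\right) = \left(-11 + 11\right)^{2} \left(-9\right) = 0^{2} \left(-9\right) = 0 \left(-9\right) = 0$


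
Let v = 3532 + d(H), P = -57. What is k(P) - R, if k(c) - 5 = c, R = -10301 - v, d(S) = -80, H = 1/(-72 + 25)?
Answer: 13701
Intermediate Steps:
H = -1/47 (H = 1/(-47) = -1/47 ≈ -0.021277)
v = 3452 (v = 3532 - 80 = 3452)
R = -13753 (R = -10301 - 1*3452 = -10301 - 3452 = -13753)
k(c) = 5 + c
k(P) - R = (5 - 57) - 1*(-13753) = -52 + 13753 = 13701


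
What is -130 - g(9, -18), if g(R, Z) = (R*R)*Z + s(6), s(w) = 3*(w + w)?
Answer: 1292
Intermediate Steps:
s(w) = 6*w (s(w) = 3*(2*w) = 6*w)
g(R, Z) = 36 + Z*R² (g(R, Z) = (R*R)*Z + 6*6 = R²*Z + 36 = Z*R² + 36 = 36 + Z*R²)
-130 - g(9, -18) = -130 - (36 - 18*9²) = -130 - (36 - 18*81) = -130 - (36 - 1458) = -130 - 1*(-1422) = -130 + 1422 = 1292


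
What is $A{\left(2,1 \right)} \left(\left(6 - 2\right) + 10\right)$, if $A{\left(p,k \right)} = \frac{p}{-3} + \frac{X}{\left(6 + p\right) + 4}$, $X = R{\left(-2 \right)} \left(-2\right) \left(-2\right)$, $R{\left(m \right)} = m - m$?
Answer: $- \frac{28}{3} \approx -9.3333$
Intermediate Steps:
$R{\left(m \right)} = 0$
$X = 0$ ($X = 0 \left(-2\right) \left(-2\right) = 0 \left(-2\right) = 0$)
$A{\left(p,k \right)} = - \frac{p}{3}$ ($A{\left(p,k \right)} = \frac{p}{-3} + \frac{0}{\left(6 + p\right) + 4} = p \left(- \frac{1}{3}\right) + \frac{0}{10 + p} = - \frac{p}{3} + 0 = - \frac{p}{3}$)
$A{\left(2,1 \right)} \left(\left(6 - 2\right) + 10\right) = \left(- \frac{1}{3}\right) 2 \left(\left(6 - 2\right) + 10\right) = - \frac{2 \left(\left(6 - 2\right) + 10\right)}{3} = - \frac{2 \left(4 + 10\right)}{3} = \left(- \frac{2}{3}\right) 14 = - \frac{28}{3}$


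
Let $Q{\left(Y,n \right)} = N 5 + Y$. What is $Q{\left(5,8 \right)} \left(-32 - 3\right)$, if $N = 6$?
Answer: $-1225$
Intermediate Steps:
$Q{\left(Y,n \right)} = 30 + Y$ ($Q{\left(Y,n \right)} = 6 \cdot 5 + Y = 30 + Y$)
$Q{\left(5,8 \right)} \left(-32 - 3\right) = \left(30 + 5\right) \left(-32 - 3\right) = 35 \left(-35\right) = -1225$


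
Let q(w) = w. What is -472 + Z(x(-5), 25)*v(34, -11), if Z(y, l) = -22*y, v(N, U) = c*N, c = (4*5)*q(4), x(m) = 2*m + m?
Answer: 897128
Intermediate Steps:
x(m) = 3*m
c = 80 (c = (4*5)*4 = 20*4 = 80)
v(N, U) = 80*N
-472 + Z(x(-5), 25)*v(34, -11) = -472 + (-66*(-5))*(80*34) = -472 - 22*(-15)*2720 = -472 + 330*2720 = -472 + 897600 = 897128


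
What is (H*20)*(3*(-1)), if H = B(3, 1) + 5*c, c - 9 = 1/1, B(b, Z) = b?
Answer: -3180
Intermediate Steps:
c = 10 (c = 9 + 1/1 = 9 + 1 = 10)
H = 53 (H = 3 + 5*10 = 3 + 50 = 53)
(H*20)*(3*(-1)) = (53*20)*(3*(-1)) = 1060*(-3) = -3180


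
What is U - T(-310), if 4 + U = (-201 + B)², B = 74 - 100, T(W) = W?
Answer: 51835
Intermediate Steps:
B = -26
U = 51525 (U = -4 + (-201 - 26)² = -4 + (-227)² = -4 + 51529 = 51525)
U - T(-310) = 51525 - 1*(-310) = 51525 + 310 = 51835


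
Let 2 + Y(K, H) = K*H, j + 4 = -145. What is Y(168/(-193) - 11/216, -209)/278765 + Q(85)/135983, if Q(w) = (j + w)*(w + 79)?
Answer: -120895326167611/1580279563879560 ≈ -0.076502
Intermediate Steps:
j = -149 (j = -4 - 145 = -149)
Q(w) = (-149 + w)*(79 + w) (Q(w) = (-149 + w)*(w + 79) = (-149 + w)*(79 + w))
Y(K, H) = -2 + H*K (Y(K, H) = -2 + K*H = -2 + H*K)
Y(168/(-193) - 11/216, -209)/278765 + Q(85)/135983 = (-2 - 209*(168/(-193) - 11/216))/278765 + (-11771 + 85**2 - 70*85)/135983 = (-2 - 209*(168*(-1/193) - 11*1/216))*(1/278765) + (-11771 + 7225 - 5950)*(1/135983) = (-2 - 209*(-168/193 - 11/216))*(1/278765) - 10496*1/135983 = (-2 - 209*(-38411/41688))*(1/278765) - 10496/135983 = (-2 + 8027899/41688)*(1/278765) - 10496/135983 = (7944523/41688)*(1/278765) - 10496/135983 = 7944523/11621155320 - 10496/135983 = -120895326167611/1580279563879560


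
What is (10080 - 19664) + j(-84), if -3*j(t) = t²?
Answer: -11936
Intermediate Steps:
j(t) = -t²/3
(10080 - 19664) + j(-84) = (10080 - 19664) - ⅓*(-84)² = -9584 - ⅓*7056 = -9584 - 2352 = -11936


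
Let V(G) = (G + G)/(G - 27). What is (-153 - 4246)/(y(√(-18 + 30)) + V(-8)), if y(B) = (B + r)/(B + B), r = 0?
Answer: -307930/67 ≈ -4596.0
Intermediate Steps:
V(G) = 2*G/(-27 + G) (V(G) = (2*G)/(-27 + G) = 2*G/(-27 + G))
y(B) = ½ (y(B) = (B + 0)/(B + B) = B/((2*B)) = B*(1/(2*B)) = ½)
(-153 - 4246)/(y(√(-18 + 30)) + V(-8)) = (-153 - 4246)/(½ + 2*(-8)/(-27 - 8)) = -4399/(½ + 2*(-8)/(-35)) = -4399/(½ + 2*(-8)*(-1/35)) = -4399/(½ + 16/35) = -4399/67/70 = -4399*70/67 = -307930/67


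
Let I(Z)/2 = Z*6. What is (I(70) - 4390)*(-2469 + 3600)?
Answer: -4015050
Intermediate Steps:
I(Z) = 12*Z (I(Z) = 2*(Z*6) = 2*(6*Z) = 12*Z)
(I(70) - 4390)*(-2469 + 3600) = (12*70 - 4390)*(-2469 + 3600) = (840 - 4390)*1131 = -3550*1131 = -4015050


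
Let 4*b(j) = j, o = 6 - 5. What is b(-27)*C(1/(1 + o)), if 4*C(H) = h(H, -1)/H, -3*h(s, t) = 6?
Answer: 27/4 ≈ 6.7500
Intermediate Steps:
h(s, t) = -2 (h(s, t) = -1/3*6 = -2)
o = 1
b(j) = j/4
C(H) = -1/(2*H) (C(H) = (-2/H)/4 = -1/(2*H))
b(-27)*C(1/(1 + o)) = ((1/4)*(-27))*(-1/(2*(1/(1 + 1)))) = -(-27)/(8*(1/2)) = -(-27)/(8*1/2) = -(-27)*2/8 = -27/4*(-1) = 27/4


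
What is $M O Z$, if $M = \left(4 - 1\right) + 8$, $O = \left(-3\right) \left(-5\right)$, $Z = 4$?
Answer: $660$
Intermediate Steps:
$O = 15$
$M = 11$ ($M = 3 + 8 = 11$)
$M O Z = 11 \cdot 15 \cdot 4 = 165 \cdot 4 = 660$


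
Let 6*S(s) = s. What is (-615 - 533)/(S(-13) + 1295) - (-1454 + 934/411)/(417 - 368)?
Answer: 4489574188/156218223 ≈ 28.739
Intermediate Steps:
S(s) = s/6
(-615 - 533)/(S(-13) + 1295) - (-1454 + 934/411)/(417 - 368) = (-615 - 533)/((1/6)*(-13) + 1295) - (-1454 + 934/411)/(417 - 368) = -1148/(-13/6 + 1295) - (-1454 + 934*(1/411))/49 = -1148/7757/6 - (-1454 + 934/411)/49 = -1148*6/7757 - (-596660)/(411*49) = -6888/7757 - 1*(-596660/20139) = -6888/7757 + 596660/20139 = 4489574188/156218223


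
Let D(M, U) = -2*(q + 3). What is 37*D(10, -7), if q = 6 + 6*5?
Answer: -2886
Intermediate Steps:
q = 36 (q = 6 + 30 = 36)
D(M, U) = -78 (D(M, U) = -2*(36 + 3) = -2*39 = -78)
37*D(10, -7) = 37*(-78) = -2886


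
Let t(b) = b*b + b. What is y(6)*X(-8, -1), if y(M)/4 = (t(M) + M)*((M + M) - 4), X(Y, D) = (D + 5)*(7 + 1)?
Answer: 49152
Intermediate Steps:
t(b) = b + b² (t(b) = b² + b = b + b²)
X(Y, D) = 40 + 8*D (X(Y, D) = (5 + D)*8 = 40 + 8*D)
y(M) = 4*(-4 + 2*M)*(M + M*(1 + M)) (y(M) = 4*((M*(1 + M) + M)*((M + M) - 4)) = 4*((M + M*(1 + M))*(2*M - 4)) = 4*((M + M*(1 + M))*(-4 + 2*M)) = 4*((-4 + 2*M)*(M + M*(1 + M))) = 4*(-4 + 2*M)*(M + M*(1 + M)))
y(6)*X(-8, -1) = (8*6*(-4 + 6²))*(40 + 8*(-1)) = (8*6*(-4 + 36))*(40 - 8) = (8*6*32)*32 = 1536*32 = 49152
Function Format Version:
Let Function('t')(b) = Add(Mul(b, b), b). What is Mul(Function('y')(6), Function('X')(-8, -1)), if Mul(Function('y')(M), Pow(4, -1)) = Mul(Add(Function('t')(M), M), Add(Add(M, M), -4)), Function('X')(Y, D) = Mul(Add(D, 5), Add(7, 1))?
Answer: 49152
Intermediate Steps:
Function('t')(b) = Add(b, Pow(b, 2)) (Function('t')(b) = Add(Pow(b, 2), b) = Add(b, Pow(b, 2)))
Function('X')(Y, D) = Add(40, Mul(8, D)) (Function('X')(Y, D) = Mul(Add(5, D), 8) = Add(40, Mul(8, D)))
Function('y')(M) = Mul(4, Add(-4, Mul(2, M)), Add(M, Mul(M, Add(1, M)))) (Function('y')(M) = Mul(4, Mul(Add(Mul(M, Add(1, M)), M), Add(Add(M, M), -4))) = Mul(4, Mul(Add(M, Mul(M, Add(1, M))), Add(Mul(2, M), -4))) = Mul(4, Mul(Add(M, Mul(M, Add(1, M))), Add(-4, Mul(2, M)))) = Mul(4, Mul(Add(-4, Mul(2, M)), Add(M, Mul(M, Add(1, M))))) = Mul(4, Add(-4, Mul(2, M)), Add(M, Mul(M, Add(1, M)))))
Mul(Function('y')(6), Function('X')(-8, -1)) = Mul(Mul(8, 6, Add(-4, Pow(6, 2))), Add(40, Mul(8, -1))) = Mul(Mul(8, 6, Add(-4, 36)), Add(40, -8)) = Mul(Mul(8, 6, 32), 32) = Mul(1536, 32) = 49152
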